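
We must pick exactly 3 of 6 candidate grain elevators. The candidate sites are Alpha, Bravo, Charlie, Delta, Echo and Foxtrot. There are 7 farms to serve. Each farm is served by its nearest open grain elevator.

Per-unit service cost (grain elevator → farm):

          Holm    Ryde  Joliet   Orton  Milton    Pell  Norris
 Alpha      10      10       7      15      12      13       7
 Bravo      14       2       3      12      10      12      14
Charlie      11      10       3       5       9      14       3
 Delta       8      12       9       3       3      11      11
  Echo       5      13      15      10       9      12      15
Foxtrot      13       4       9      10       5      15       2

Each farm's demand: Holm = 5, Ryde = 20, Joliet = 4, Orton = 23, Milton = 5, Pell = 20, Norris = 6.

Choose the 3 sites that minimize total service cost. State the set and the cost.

With exactly 3 open, each farm uses its cheapest among the chosen.
{Bravo, Delta, Foxtrot}: Holm→Delta 8·5=40, Ryde→Bravo 2·20=40, Joliet→Bravo 3·4=12, Orton→Delta 3·23=69, Milton→Delta 3·5=15, Pell→Delta 11·20=220, Norris→Foxtrot 2·6=12. Service cost 408.
{Bravo, Charlie, Delta}: service cost 414
{Alpha, Bravo, Delta}: service cost 438
Among all 20 size-3 choices, {Bravo, Delta, Foxtrot} is lowest.

Choose Bravo, Delta and Foxtrot; total service cost 408.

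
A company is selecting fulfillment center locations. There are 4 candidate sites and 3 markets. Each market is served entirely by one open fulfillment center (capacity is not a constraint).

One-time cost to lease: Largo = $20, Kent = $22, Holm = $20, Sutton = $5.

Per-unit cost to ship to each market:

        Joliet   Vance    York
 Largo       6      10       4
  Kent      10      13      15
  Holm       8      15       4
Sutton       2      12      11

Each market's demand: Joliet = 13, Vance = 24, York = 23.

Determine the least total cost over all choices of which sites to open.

Minimum total cost: 383

For any fixed open set, each market goes to its cheapest open site; total = fixed + service.
{Largo, Sutton}: Joliet→Sutton 2·13=26, Vance→Largo 10·24=240, York→Largo 4·23=92. Service 358; fixed 25; total 383.
{Largo, Holm, Sutton}: Joliet→Sutton 2·13=26, Vance→Largo 10·24=240, York→Largo 4·23=92. Service 358; fixed 45; total 403.
{Largo, Kent, Sutton}: Joliet→Sutton 2·13=26, Vance→Largo 10·24=240, York→Largo 4·23=92. Service 358; fixed 47; total 405.
{Largo, Kent, Holm, Sutton}: Joliet→Sutton 2·13=26, Vance→Largo 10·24=240, York→Largo 4·23=92. Service 358; fixed 67; total 425.
No other subset beats 383.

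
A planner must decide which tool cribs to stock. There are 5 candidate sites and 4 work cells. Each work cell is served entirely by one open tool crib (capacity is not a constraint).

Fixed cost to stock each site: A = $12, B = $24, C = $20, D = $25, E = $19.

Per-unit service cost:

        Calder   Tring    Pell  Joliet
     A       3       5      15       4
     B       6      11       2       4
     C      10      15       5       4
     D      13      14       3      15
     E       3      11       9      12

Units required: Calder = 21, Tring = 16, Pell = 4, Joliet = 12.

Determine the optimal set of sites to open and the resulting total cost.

For any fixed open set, each work cell goes to its cheapest open site; total = fixed + service.
{A, B}: Calder→A 3·21=63, Tring→A 5·16=80, Pell→B 2·4=8, Joliet→A 4·12=48. Service 199; fixed 36; total 235.
{A, D}: Calder→A 3·21=63, Tring→A 5·16=80, Pell→D 3·4=12, Joliet→A 4·12=48. Service 203; fixed 37; total 240.
{A, C}: Calder→A 3·21=63, Tring→A 5·16=80, Pell→C 5·4=20, Joliet→A 4·12=48. Service 211; fixed 32; total 243.
{A, B, C, D, E}: service 199 + fixed 100 = 299
No other subset beats 235.

Open A and B; minimum total cost 235.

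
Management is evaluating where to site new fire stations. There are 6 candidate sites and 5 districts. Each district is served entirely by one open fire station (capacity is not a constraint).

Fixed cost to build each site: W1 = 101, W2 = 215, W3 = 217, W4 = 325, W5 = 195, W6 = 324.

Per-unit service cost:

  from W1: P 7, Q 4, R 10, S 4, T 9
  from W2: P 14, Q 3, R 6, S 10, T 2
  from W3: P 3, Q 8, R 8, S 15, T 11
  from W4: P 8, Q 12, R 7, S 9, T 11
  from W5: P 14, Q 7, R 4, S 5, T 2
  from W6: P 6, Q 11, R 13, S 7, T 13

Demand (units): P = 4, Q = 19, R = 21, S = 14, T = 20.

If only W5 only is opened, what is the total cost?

Each district is assigned to its cheapest site among the open ones.
{W5}: P→W5 14·4=56, Q→W5 7·19=133, R→W5 4·21=84, S→W5 5·14=70, T→W5 2·20=40. Service 383; fixed 195; total 578.

Total cost: 578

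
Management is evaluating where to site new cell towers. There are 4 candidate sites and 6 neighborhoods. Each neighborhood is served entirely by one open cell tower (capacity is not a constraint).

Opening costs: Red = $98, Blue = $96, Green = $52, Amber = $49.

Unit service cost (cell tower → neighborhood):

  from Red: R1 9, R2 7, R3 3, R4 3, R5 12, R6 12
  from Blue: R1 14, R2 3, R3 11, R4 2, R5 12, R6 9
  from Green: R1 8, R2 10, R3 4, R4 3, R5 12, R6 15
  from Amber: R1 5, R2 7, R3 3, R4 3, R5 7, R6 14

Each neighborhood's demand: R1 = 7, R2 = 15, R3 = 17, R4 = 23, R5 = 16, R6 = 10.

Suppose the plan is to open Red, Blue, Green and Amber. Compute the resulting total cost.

Each neighborhood is assigned to its cheapest site among the open ones.
{Red, Blue, Green, Amber}: R1→Amber 5·7=35, R2→Blue 3·15=45, R3→Red 3·17=51, R4→Blue 2·23=46, R5→Amber 7·16=112, R6→Blue 9·10=90. Service 379; fixed 295; total 674.

Total cost: 674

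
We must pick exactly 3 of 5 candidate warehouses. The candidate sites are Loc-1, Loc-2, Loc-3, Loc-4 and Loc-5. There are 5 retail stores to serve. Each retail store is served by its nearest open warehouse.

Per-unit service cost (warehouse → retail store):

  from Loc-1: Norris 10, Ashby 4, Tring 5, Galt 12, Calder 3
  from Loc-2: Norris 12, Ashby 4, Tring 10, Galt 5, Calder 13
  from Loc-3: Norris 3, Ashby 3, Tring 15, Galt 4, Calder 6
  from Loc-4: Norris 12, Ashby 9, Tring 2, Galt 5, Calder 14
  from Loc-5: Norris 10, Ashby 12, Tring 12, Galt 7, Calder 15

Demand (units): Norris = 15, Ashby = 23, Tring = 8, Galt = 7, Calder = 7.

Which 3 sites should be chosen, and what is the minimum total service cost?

With exactly 3 open, each retail store uses its cheapest among the chosen.
{Loc-1, Loc-3, Loc-4}: Norris→Loc-3 3·15=45, Ashby→Loc-3 3·23=69, Tring→Loc-4 2·8=16, Galt→Loc-3 4·7=28, Calder→Loc-1 3·7=21. Service cost 179.
{Loc-2, Loc-3, Loc-4}: service cost 200
{Loc-3, Loc-4, Loc-5}: service cost 200
Among all 10 size-3 choices, {Loc-1, Loc-3, Loc-4} is lowest.

Choose Loc-1, Loc-3 and Loc-4; total service cost 179.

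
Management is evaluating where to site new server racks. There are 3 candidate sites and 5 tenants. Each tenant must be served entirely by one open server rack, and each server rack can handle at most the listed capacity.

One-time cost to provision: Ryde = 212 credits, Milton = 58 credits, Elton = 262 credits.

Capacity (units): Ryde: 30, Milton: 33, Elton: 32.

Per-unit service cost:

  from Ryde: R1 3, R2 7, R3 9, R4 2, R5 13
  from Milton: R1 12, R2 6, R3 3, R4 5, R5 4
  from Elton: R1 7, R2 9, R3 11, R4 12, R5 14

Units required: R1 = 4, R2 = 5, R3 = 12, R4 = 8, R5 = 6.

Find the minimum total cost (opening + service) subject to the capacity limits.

Open {Ryde, Milton}: R1→Ryde 3·4=12, R2→Milton 6·5=30, R3→Milton 3·12=36, R4→Ryde 2·8=16, R5→Milton 4·6=24.
Loads: Ryde carries 12/30, Milton carries 23/33. Service 118; fixed 270; total 388.
Next best feasible plan costs 393.

Minimum total cost: 388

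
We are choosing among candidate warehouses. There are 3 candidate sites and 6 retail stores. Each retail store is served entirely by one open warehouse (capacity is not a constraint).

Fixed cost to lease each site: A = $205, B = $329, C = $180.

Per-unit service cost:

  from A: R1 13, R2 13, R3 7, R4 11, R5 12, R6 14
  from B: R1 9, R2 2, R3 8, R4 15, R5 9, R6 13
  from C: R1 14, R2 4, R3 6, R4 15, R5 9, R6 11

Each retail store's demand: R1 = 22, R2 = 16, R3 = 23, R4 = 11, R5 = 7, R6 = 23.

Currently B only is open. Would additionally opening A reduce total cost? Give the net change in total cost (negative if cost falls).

Current service cost with {B}: 941.
Adding A: each retail store re-picks its cheapest; new service cost 874, saving 67.
Extra fixed cost: 205. Net change = 205 − 67 = 138.
(Totals: 1270 → 1408.)

No — net change +138 (cost rises by 138).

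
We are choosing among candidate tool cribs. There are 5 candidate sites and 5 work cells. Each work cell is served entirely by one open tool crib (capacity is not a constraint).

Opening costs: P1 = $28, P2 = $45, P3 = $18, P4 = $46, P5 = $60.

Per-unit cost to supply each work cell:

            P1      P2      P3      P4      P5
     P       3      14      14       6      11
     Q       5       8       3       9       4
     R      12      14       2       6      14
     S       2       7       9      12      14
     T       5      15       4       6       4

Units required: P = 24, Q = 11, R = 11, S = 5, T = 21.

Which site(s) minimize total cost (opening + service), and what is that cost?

Open P1 and P3; minimum total cost 267.

For any fixed open set, each work cell goes to its cheapest open site; total = fixed + service.
{P1, P3}: P→P1 3·24=72, Q→P3 3·11=33, R→P3 2·11=22, S→P1 2·5=10, T→P3 4·21=84. Service 221; fixed 46; total 267.
{P1, P2, P3}: P→P1 3·24=72, Q→P3 3·11=33, R→P3 2·11=22, S→P1 2·5=10, T→P3 4·21=84. Service 221; fixed 91; total 312.
{P1, P3, P4}: service 221 + fixed 92 = 313
{P1, P2, P3, P4, P5}: P→P1 3·24=72, Q→P3 3·11=33, R→P3 2·11=22, S→P1 2·5=10, T→P3 4·21=84. Service 221; fixed 197; total 418.
No other subset beats 267.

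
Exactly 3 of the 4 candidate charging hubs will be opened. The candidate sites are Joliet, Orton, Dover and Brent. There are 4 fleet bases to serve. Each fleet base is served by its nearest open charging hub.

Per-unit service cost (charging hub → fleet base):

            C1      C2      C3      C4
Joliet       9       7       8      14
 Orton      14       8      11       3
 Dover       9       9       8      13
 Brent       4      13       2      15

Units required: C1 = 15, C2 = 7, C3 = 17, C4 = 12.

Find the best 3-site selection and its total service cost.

With exactly 3 open, each fleet base uses its cheapest among the chosen.
{Joliet, Orton, Brent}: C1→Brent 4·15=60, C2→Joliet 7·7=49, C3→Brent 2·17=34, C4→Orton 3·12=36. Service cost 179.
{Orton, Dover, Brent}: service cost 186
{Joliet, Dover, Brent}: service cost 299
Among all 4 size-3 choices, {Joliet, Orton, Brent} is lowest.

Choose Joliet, Orton and Brent; total service cost 179.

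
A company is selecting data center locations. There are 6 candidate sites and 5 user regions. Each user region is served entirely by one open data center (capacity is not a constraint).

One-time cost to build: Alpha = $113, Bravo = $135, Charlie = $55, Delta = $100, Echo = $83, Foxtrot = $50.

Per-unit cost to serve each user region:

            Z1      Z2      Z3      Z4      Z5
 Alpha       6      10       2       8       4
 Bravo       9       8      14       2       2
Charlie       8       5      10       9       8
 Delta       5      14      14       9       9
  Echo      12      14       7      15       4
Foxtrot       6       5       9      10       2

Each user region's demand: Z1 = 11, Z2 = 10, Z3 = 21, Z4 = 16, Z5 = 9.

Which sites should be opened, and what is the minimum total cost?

For any fixed open set, each user region goes to its cheapest open site; total = fixed + service.
{Alpha, Foxtrot}: Z1→Alpha 6·11=66, Z2→Foxtrot 5·10=50, Z3→Alpha 2·21=42, Z4→Alpha 8·16=128, Z5→Foxtrot 2·9=18. Service 304; fixed 163; total 467.
{Alpha}: service 372 + fixed 113 = 485
{Alpha, Bravo}: Z1→Alpha 6·11=66, Z2→Bravo 8·10=80, Z3→Alpha 2·21=42, Z4→Bravo 2·16=32, Z5→Bravo 2·9=18. Service 238; fixed 248; total 486.
{Alpha, Bravo, Charlie, Delta, Echo, Foxtrot}: service 197 + fixed 536 = 733
No other subset beats 467.

Open Alpha and Foxtrot; minimum total cost 467.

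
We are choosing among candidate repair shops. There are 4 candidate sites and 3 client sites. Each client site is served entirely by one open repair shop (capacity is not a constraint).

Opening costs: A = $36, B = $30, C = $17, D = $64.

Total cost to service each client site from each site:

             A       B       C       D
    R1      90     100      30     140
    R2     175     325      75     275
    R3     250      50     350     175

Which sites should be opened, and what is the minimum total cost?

Open B and C; minimum total cost 202.

For any fixed open set, each client site goes to its cheapest open site; total = fixed + service.
{B, C}: R1→C 30, R2→C 75, R3→B 50. Service 155; fixed 47; total 202.
{A, B, C}: service 155 + fixed 83 = 238
{B, C, D}: service 155 + fixed 111 = 266
{A, B, C, D}: service 155 + fixed 147 = 302
No other subset beats 202.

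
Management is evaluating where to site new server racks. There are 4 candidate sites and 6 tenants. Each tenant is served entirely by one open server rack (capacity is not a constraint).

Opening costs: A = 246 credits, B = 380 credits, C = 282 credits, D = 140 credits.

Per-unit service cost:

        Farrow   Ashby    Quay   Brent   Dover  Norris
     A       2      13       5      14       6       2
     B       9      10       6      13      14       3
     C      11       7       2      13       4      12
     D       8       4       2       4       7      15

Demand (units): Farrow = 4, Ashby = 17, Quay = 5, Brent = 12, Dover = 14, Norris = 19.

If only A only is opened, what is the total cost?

Total cost: 790

Each tenant is assigned to its cheapest site among the open ones.
{A}: Farrow→A 2·4=8, Ashby→A 13·17=221, Quay→A 5·5=25, Brent→A 14·12=168, Dover→A 6·14=84, Norris→A 2·19=38. Service 544; fixed 246; total 790.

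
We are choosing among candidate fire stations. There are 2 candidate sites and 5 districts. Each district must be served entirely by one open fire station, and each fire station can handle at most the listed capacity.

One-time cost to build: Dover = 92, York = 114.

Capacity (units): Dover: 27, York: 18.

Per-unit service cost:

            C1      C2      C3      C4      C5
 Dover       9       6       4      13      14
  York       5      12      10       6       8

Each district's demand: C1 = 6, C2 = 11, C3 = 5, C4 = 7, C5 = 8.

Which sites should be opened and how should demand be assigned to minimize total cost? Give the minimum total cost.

Open {Dover, York}: C1→Dover 9·6=54, C2→Dover 6·11=66, C3→Dover 4·5=20, C4→York 6·7=42, C5→York 8·8=64.
Loads: Dover carries 22/27, York carries 15/18. Service 246; fixed 206; total 452.
Next best feasible plan costs 476.

Minimum total cost: 452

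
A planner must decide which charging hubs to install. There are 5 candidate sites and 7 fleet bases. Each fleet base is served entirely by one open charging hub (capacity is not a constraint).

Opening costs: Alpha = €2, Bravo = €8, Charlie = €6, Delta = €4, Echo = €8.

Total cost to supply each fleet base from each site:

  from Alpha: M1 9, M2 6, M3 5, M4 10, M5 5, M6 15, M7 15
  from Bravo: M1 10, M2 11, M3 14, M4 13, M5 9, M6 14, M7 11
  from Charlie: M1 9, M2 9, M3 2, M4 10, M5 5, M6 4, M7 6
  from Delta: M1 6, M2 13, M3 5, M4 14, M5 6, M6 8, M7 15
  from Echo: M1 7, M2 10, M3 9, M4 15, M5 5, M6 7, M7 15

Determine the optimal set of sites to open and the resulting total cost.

Open Alpha and Charlie; minimum total cost 50.

For any fixed open set, each fleet base goes to its cheapest open site; total = fixed + service.
{Alpha, Charlie}: M1→Alpha 9, M2→Alpha 6, M3→Charlie 2, M4→Alpha 10, M5→Alpha 5, M6→Charlie 4, M7→Charlie 6. Service 42; fixed 8; total 50.
{Alpha, Charlie, Delta}: service 39 + fixed 12 = 51
{Charlie}: service 45 + fixed 6 = 51
{Alpha, Bravo, Charlie, Delta, Echo}: service 39 + fixed 28 = 67
No other subset beats 50.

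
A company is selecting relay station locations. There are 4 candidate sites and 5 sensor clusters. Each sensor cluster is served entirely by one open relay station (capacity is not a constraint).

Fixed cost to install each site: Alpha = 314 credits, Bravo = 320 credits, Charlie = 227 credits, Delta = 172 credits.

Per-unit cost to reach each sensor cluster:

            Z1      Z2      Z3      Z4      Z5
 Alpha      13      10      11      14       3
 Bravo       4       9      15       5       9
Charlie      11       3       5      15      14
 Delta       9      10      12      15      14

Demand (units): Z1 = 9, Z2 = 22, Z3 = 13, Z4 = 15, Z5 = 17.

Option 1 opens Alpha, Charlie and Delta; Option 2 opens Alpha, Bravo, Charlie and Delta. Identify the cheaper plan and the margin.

Option 1 is cheaper by 140.

Option 1: {Alpha, Charlie, Delta}: Z1→Delta 9·9=81, Z2→Charlie 3·22=66, Z3→Charlie 5·13=65, Z4→Alpha 14·15=210, Z5→Alpha 3·17=51. Service 473; fixed 713; total 1186.
Option 2: {Alpha, Bravo, Charlie, Delta}: Z1→Bravo 4·9=36, Z2→Charlie 3·22=66, Z3→Charlie 5·13=65, Z4→Bravo 5·15=75, Z5→Alpha 3·17=51. Service 293; fixed 1033; total 1326.
Difference: |1186 − 1326| = 140.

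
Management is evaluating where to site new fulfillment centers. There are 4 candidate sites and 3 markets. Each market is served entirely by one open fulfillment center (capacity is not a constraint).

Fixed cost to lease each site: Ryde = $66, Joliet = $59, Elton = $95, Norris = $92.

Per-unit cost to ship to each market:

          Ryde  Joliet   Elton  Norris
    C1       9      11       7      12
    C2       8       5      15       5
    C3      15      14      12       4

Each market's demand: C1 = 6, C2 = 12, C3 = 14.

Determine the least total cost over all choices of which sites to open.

For any fixed open set, each market goes to its cheapest open site; total = fixed + service.
{Norris}: C1→Norris 12·6=72, C2→Norris 5·12=60, C3→Norris 4·14=56. Service 188; fixed 92; total 280.
{Ryde, Norris}: C1→Ryde 9·6=54, C2→Norris 5·12=60, C3→Norris 4·14=56. Service 170; fixed 158; total 328.
{Joliet, Norris}: service 182 + fixed 151 = 333
{Ryde, Joliet, Elton, Norris}: service 158 + fixed 312 = 470
No other subset beats 280.

Minimum total cost: 280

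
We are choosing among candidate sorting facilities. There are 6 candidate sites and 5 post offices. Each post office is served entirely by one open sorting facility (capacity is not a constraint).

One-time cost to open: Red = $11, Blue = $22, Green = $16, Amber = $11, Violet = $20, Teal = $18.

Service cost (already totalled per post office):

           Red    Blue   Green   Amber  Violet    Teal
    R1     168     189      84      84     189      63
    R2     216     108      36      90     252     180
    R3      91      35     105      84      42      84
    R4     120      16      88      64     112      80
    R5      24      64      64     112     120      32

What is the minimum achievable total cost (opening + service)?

For any fixed open set, each post office goes to its cheapest open site; total = fixed + service.
{Blue, Green, Teal}: R1→Teal 63, R2→Green 36, R3→Blue 35, R4→Blue 16, R5→Teal 32. Service 182; fixed 56; total 238.
{Red, Blue, Green, Teal}: R1→Teal 63, R2→Green 36, R3→Blue 35, R4→Blue 16, R5→Red 24. Service 174; fixed 67; total 241.
{Red, Blue, Green}: service 195 + fixed 49 = 244
{Red, Blue, Green, Amber, Violet, Teal}: service 174 + fixed 98 = 272
No other subset beats 238.

Minimum total cost: 238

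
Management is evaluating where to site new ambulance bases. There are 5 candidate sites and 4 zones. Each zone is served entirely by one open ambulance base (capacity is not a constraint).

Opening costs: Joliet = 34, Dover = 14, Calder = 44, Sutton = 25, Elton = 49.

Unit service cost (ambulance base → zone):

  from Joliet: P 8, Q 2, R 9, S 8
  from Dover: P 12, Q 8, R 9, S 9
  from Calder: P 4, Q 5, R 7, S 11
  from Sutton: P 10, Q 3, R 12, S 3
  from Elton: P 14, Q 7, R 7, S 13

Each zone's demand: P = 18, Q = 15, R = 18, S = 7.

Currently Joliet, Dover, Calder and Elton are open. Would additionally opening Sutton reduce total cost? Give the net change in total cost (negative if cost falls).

Yes — net change −10 (cost falls by 10).

Current service cost with {Joliet, Dover, Calder, Elton}: 284.
Adding Sutton: each zone re-picks its cheapest; new service cost 249, saving 35.
Extra fixed cost: 25. Net change = 25 − 35 = -10.
(Totals: 425 → 415.)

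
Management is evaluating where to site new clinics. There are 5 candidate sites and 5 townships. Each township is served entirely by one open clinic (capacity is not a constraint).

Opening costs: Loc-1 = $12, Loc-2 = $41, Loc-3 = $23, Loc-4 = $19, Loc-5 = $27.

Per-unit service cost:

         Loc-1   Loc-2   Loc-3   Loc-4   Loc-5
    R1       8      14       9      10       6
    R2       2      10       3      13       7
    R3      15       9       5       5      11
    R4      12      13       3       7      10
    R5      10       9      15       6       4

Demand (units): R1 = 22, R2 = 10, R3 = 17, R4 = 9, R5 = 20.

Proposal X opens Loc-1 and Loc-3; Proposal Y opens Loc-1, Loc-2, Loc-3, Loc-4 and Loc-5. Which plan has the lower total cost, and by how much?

Proposal X: {Loc-1, Loc-3}: R1→Loc-1 8·22=176, R2→Loc-1 2·10=20, R3→Loc-3 5·17=85, R4→Loc-3 3·9=27, R5→Loc-1 10·20=200. Service 508; fixed 35; total 543.
Proposal Y: {Loc-1, Loc-2, Loc-3, Loc-4, Loc-5}: R1→Loc-5 6·22=132, R2→Loc-1 2·10=20, R3→Loc-3 5·17=85, R4→Loc-3 3·9=27, R5→Loc-5 4·20=80. Service 344; fixed 122; total 466.
Difference: |543 − 466| = 77.

Proposal Y is cheaper by 77.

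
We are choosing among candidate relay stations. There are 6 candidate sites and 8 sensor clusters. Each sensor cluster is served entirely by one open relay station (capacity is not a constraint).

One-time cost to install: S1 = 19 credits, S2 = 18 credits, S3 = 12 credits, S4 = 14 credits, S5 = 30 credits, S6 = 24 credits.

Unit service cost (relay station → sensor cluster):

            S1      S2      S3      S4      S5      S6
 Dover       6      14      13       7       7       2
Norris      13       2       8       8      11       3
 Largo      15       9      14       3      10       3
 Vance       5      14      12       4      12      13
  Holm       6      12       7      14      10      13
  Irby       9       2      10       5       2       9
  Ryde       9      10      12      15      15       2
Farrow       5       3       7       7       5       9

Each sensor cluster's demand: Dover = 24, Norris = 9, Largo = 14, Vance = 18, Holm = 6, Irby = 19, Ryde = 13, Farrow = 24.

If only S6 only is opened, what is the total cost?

Each sensor cluster is assigned to its cheapest site among the open ones.
{S6}: Dover→S6 2·24=48, Norris→S6 3·9=27, Largo→S6 3·14=42, Vance→S6 13·18=234, Holm→S6 13·6=78, Irby→S6 9·19=171, Ryde→S6 2·13=26, Farrow→S6 9·24=216. Service 842; fixed 24; total 866.

Total cost: 866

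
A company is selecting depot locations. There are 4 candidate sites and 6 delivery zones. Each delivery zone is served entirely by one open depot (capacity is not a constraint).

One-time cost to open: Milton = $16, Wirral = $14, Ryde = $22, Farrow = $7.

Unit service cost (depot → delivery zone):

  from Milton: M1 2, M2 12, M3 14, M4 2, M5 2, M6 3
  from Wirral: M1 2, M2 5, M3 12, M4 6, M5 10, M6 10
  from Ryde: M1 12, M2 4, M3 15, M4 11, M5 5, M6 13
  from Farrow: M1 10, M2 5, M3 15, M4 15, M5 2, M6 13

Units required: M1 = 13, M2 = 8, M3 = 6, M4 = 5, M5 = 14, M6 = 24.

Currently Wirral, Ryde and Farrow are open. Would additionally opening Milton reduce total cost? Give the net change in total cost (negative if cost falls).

Yes — net change −172 (cost falls by 172).

Current service cost with {Wirral, Ryde, Farrow}: 428.
Adding Milton: each delivery zone re-picks its cheapest; new service cost 240, saving 188.
Extra fixed cost: 16. Net change = 16 − 188 = -172.
(Totals: 471 → 299.)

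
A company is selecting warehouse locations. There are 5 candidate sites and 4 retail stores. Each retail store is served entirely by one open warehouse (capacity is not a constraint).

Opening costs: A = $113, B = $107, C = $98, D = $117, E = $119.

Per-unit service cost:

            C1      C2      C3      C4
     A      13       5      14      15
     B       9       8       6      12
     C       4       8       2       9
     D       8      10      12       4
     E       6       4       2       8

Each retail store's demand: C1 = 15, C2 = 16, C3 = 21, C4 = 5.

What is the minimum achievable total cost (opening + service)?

For any fixed open set, each retail store goes to its cheapest open site; total = fixed + service.
{E}: C1→E 6·15=90, C2→E 4·16=64, C3→E 2·21=42, C4→E 8·5=40. Service 236; fixed 119; total 355.
{C}: service 275 + fixed 98 = 373
{C, E}: service 206 + fixed 217 = 423
{A, B, C, D, E}: service 186 + fixed 554 = 740
No other subset beats 355.

Minimum total cost: 355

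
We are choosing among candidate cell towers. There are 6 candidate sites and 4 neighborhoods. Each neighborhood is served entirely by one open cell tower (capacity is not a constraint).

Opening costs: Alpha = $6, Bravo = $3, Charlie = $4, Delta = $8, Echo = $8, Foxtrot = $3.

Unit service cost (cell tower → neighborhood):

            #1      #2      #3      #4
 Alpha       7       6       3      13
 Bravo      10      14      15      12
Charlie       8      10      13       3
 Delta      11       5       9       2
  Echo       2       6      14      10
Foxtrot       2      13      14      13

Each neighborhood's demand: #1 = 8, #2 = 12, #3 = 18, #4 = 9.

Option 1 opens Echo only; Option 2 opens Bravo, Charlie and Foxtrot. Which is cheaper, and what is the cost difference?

Option 2 is cheaper by 31.

Option 1: {Echo}: #1→Echo 2·8=16, #2→Echo 6·12=72, #3→Echo 14·18=252, #4→Echo 10·9=90. Service 430; fixed 8; total 438.
Option 2: {Bravo, Charlie, Foxtrot}: #1→Foxtrot 2·8=16, #2→Charlie 10·12=120, #3→Charlie 13·18=234, #4→Charlie 3·9=27. Service 397; fixed 10; total 407.
Difference: |438 − 407| = 31.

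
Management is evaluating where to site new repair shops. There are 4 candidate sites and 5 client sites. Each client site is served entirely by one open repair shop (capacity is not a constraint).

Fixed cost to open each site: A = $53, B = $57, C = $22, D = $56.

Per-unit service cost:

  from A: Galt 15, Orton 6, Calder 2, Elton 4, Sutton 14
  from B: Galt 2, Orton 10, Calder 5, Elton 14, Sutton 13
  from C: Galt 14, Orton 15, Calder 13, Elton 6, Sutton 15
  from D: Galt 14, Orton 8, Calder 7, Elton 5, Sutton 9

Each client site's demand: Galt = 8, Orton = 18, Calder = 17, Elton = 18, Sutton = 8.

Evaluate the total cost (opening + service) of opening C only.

Total cost: 853

Each client site is assigned to its cheapest site among the open ones.
{C}: Galt→C 14·8=112, Orton→C 15·18=270, Calder→C 13·17=221, Elton→C 6·18=108, Sutton→C 15·8=120. Service 831; fixed 22; total 853.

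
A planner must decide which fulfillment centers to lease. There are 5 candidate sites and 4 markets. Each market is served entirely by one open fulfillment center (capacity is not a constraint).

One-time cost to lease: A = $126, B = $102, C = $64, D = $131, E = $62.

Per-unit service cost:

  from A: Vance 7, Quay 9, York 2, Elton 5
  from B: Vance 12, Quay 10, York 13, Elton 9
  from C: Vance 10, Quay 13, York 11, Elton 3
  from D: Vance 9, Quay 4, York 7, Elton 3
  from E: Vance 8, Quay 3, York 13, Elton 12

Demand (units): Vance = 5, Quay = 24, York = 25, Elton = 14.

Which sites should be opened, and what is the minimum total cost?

For any fixed open set, each market goes to its cheapest open site; total = fixed + service.
{A, E}: Vance→A 7·5=35, Quay→E 3·24=72, York→A 2·25=50, Elton→A 5·14=70. Service 227; fixed 188; total 415.
{A, C, E}: service 199 + fixed 252 = 451
{A, D}: Vance→A 7·5=35, Quay→D 4·24=96, York→A 2·25=50, Elton→D 3·14=42. Service 223; fixed 257; total 480.
{A, B, C, D, E}: Vance→A 7·5=35, Quay→E 3·24=72, York→A 2·25=50, Elton→C 3·14=42. Service 199; fixed 485; total 684.
No other subset beats 415.

Open A and E; minimum total cost 415.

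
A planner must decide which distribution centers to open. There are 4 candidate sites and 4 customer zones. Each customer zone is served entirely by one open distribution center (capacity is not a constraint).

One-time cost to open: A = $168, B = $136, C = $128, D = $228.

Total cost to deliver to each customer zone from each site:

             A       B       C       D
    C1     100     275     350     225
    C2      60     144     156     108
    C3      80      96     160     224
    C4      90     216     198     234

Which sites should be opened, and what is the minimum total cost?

Open A only; minimum total cost 498.

For any fixed open set, each customer zone goes to its cheapest open site; total = fixed + service.
{A}: C1→A 100, C2→A 60, C3→A 80, C4→A 90. Service 330; fixed 168; total 498.
{A, C}: C1→A 100, C2→A 60, C3→A 80, C4→A 90. Service 330; fixed 296; total 626.
{A, B}: C1→A 100, C2→A 60, C3→A 80, C4→A 90. Service 330; fixed 304; total 634.
{A, B, C, D}: service 330 + fixed 660 = 990
(All 15 nonempty subsets were checked; A only is lowest.)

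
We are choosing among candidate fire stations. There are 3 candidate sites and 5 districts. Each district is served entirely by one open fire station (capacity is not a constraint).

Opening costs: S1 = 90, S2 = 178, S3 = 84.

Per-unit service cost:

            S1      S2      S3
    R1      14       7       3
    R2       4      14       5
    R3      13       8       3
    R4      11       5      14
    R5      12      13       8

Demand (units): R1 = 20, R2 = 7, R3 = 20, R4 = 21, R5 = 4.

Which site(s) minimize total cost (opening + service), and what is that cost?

For any fixed open set, each district goes to its cheapest open site; total = fixed + service.
{S2, S3}: R1→S3 3·20=60, R2→S3 5·7=35, R3→S3 3·20=60, R4→S2 5·21=105, R5→S3 8·4=32. Service 292; fixed 262; total 554.
{S3}: service 481 + fixed 84 = 565
{S1, S3}: service 411 + fixed 174 = 585
{S1, S2, S3}: R1→S3 3·20=60, R2→S1 4·7=28, R3→S3 3·20=60, R4→S2 5·21=105, R5→S3 8·4=32. Service 285; fixed 352; total 637.
No other subset beats 554.

Open S2 and S3; minimum total cost 554.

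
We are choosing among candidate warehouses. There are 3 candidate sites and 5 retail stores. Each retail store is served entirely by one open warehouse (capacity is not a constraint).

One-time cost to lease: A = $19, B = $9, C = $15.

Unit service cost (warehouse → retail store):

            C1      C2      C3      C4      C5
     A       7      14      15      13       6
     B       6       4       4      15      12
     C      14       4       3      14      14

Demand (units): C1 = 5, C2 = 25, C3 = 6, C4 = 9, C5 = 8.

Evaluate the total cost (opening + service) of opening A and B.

Each retail store is assigned to its cheapest site among the open ones.
{A, B}: C1→B 6·5=30, C2→B 4·25=100, C3→B 4·6=24, C4→A 13·9=117, C5→A 6·8=48. Service 319; fixed 28; total 347.

Total cost: 347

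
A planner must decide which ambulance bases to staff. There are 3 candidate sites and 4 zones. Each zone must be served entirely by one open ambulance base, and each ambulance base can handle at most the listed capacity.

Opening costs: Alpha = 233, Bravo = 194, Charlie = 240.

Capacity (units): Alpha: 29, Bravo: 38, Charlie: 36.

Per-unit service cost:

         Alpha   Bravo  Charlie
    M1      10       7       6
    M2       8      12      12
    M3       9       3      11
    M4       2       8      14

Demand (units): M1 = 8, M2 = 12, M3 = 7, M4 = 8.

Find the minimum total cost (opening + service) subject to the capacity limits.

Minimum total cost: 479

Open {Bravo}: M1→Bravo 7·8=56, M2→Bravo 12·12=144, M3→Bravo 3·7=21, M4→Bravo 8·8=64.
Loads: Bravo carries 35/38. Service 285; fixed 194; total 479.
Next best feasible plan costs 616.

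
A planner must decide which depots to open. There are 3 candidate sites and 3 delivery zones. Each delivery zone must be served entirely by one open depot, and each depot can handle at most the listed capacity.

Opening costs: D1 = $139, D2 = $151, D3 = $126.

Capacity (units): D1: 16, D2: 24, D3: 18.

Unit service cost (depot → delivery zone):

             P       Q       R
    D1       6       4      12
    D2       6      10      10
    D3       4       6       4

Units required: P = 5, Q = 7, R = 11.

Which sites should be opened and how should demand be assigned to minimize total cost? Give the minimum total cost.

Open {D1, D3}: P→D3 4·5=20, Q→D1 4·7=28, R→D3 4·11=44.
Loads: D1 carries 7/16, D3 carries 16/18. Service 92; fixed 265; total 357.
Next best feasible plan costs 361.

Minimum total cost: 357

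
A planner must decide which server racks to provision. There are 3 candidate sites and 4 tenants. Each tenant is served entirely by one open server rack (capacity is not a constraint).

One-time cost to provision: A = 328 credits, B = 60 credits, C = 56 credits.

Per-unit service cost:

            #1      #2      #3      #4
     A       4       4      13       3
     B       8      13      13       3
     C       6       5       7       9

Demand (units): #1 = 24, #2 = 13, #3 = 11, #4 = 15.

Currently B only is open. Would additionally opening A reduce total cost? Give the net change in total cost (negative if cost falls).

Current service cost with {B}: 549.
Adding A: each tenant re-picks its cheapest; new service cost 336, saving 213.
Extra fixed cost: 328. Net change = 328 − 213 = 115.
(Totals: 609 → 724.)

No — net change +115 (cost rises by 115).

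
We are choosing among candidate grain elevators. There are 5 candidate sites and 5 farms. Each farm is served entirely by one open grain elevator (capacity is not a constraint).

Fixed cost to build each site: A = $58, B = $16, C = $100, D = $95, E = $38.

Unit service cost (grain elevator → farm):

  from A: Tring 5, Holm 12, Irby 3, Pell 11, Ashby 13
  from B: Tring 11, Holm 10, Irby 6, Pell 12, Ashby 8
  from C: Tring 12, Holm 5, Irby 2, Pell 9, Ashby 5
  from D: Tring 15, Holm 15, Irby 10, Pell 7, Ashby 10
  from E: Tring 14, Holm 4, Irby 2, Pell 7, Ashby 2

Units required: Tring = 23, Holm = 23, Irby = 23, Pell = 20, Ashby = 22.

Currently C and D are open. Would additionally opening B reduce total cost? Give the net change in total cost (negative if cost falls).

Yes — net change −7 (cost falls by 7).

Current service cost with {C, D}: 687.
Adding B: each farm re-picks its cheapest; new service cost 664, saving 23.
Extra fixed cost: 16. Net change = 16 − 23 = -7.
(Totals: 882 → 875.)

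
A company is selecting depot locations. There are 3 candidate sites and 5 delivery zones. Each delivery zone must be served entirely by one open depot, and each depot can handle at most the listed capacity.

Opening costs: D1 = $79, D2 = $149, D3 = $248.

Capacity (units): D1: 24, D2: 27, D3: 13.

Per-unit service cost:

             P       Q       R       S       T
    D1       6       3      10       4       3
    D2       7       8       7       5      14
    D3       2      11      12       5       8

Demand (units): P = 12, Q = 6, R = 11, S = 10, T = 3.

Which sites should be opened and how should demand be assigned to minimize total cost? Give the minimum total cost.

Minimum total cost: 454

Open {D1, D2}: P→D1 6·12=72, Q→D1 3·6=18, R→D2 7·11=77, S→D2 5·10=50, T→D1 3·3=9.
Loads: D1 carries 21/24, D2 carries 21/27. Service 226; fixed 228; total 454.
Next best feasible plan costs 456.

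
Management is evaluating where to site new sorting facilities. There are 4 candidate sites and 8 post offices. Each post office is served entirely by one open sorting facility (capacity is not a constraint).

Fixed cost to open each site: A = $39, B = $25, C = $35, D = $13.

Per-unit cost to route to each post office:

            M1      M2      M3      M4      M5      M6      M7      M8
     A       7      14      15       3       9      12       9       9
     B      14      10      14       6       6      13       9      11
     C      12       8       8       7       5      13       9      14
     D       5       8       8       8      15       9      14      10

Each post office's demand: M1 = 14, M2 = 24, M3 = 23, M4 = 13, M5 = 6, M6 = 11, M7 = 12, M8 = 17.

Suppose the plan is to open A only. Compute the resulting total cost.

Total cost: 1304

Each post office is assigned to its cheapest site among the open ones.
{A}: M1→A 7·14=98, M2→A 14·24=336, M3→A 15·23=345, M4→A 3·13=39, M5→A 9·6=54, M6→A 12·11=132, M7→A 9·12=108, M8→A 9·17=153. Service 1265; fixed 39; total 1304.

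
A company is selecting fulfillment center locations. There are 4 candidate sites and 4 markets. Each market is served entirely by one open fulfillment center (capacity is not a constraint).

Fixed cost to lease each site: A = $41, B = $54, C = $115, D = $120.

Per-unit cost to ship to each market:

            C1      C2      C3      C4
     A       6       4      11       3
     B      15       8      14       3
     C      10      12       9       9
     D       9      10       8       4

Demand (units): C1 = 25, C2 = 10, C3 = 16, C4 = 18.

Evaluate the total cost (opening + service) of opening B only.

Each market is assigned to its cheapest site among the open ones.
{B}: C1→B 15·25=375, C2→B 8·10=80, C3→B 14·16=224, C4→B 3·18=54. Service 733; fixed 54; total 787.

Total cost: 787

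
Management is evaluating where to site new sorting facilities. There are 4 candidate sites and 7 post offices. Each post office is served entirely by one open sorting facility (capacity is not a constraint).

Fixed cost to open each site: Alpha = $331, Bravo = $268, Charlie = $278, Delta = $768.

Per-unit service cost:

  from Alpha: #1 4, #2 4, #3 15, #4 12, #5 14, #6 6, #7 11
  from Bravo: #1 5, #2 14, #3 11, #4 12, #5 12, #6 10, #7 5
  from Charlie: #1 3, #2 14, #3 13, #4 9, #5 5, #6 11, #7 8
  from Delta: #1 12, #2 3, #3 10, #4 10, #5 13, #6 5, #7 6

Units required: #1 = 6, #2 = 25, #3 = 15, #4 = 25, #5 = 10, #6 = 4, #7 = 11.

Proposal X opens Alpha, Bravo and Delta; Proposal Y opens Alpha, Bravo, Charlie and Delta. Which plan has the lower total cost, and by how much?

Proposal X is cheaper by 177.

Proposal X: {Alpha, Bravo, Delta}: #1→Alpha 4·6=24, #2→Delta 3·25=75, #3→Delta 10·15=150, #4→Delta 10·25=250, #5→Bravo 12·10=120, #6→Delta 5·4=20, #7→Bravo 5·11=55. Service 694; fixed 1367; total 2061.
Proposal Y: {Alpha, Bravo, Charlie, Delta}: #1→Charlie 3·6=18, #2→Delta 3·25=75, #3→Delta 10·15=150, #4→Charlie 9·25=225, #5→Charlie 5·10=50, #6→Delta 5·4=20, #7→Bravo 5·11=55. Service 593; fixed 1645; total 2238.
Difference: |2061 − 2238| = 177.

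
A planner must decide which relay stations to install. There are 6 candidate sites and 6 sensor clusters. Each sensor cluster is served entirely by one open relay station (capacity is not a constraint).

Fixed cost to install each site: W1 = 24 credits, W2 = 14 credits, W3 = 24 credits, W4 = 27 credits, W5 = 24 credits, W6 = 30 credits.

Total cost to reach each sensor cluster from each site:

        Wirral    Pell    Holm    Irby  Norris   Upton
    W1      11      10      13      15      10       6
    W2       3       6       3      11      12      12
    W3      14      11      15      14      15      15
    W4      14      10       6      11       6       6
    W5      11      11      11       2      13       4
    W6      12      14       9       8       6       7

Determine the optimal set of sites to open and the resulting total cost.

For any fixed open set, each sensor cluster goes to its cheapest open site; total = fixed + service.
{W2}: Wirral→W2 3, Pell→W2 6, Holm→W2 3, Irby→W2 11, Norris→W2 12, Upton→W2 12. Service 47; fixed 14; total 61.
{W2, W5}: service 30 + fixed 38 = 68
{W2, W4}: Wirral→W2 3, Pell→W2 6, Holm→W2 3, Irby→W2 11, Norris→W4 6, Upton→W4 6. Service 35; fixed 41; total 76.
{W1, W2, W3, W4, W5, W6}: Wirral→W2 3, Pell→W2 6, Holm→W2 3, Irby→W5 2, Norris→W4 6, Upton→W5 4. Service 24; fixed 143; total 167.
No other subset beats 61.

Open W2 only; minimum total cost 61.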